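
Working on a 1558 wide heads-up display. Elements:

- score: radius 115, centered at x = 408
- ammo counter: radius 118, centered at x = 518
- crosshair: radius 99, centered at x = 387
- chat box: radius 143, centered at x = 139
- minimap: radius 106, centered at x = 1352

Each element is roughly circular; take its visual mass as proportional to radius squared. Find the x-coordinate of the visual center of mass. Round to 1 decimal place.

Weights ∝ r²: score 115² = 13225, ammo counter 118² = 13924, crosshair 99² = 9801, chat box 143² = 20449, minimap 106² = 11236; Σw = 68635.
x: (13225·408 + 13924·518 + 9801·387 + 20449·139 + 11236·1352) / 68635 = 34434902 / 68635 ≈ 501.71

x ≈ 501.7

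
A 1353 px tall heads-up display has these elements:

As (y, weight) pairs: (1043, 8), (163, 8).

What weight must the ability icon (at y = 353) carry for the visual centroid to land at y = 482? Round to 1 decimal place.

w ≈ 15.0

Known weights sum to 8 + 8 = 16; their moment is 8·1043 + 8·163 = 9648.
For the centroid to hit 482: (9648 + w·353) / (16 + w) = 482.
Rearranging, w·(353 − 482) = 482·16 − 9648 = -1936, so w ≈ -1936/-129 = 15.01.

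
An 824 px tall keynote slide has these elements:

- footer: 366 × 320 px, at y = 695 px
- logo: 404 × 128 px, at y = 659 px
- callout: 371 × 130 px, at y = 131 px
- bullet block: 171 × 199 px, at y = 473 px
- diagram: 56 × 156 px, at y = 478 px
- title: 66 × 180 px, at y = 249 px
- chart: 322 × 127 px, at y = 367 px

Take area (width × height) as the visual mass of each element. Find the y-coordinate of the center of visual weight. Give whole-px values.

Areas: footer 366·320 = 117120, logo 404·128 = 51712, callout 371·130 = 48230, bullet block 171·199 = 34029, diagram 56·156 = 8736, title 66·180 = 11880, chart 322·127 = 40894. Total weight = 312601.
y: (117120·695 + 51712·659 + 48230·131 + 34029·473 + 8736·478 + 11880·249 + 40894·367) / 312601 = 160032481 / 312601 ≈ 511.94

y ≈ 512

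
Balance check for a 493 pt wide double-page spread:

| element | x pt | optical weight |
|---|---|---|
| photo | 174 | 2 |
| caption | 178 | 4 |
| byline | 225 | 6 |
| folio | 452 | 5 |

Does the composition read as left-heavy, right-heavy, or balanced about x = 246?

right-heavy

Weights sum to 2 + 4 + 6 + 5 = 17.
x: (2·174 + 4·178 + 6·225 + 5·452) / 17 = 4670 / 17 ≈ 274.71
Since 274.7 is right of 246, the composition reads right-heavy.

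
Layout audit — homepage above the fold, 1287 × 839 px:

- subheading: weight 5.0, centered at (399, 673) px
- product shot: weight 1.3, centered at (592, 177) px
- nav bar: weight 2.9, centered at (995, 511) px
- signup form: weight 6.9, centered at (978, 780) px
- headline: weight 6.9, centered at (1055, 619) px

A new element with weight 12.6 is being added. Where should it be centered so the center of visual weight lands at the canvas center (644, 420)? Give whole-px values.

With the new element, Σw becomes 5.0 + 1.3 + 2.9 + 6.9 + 6.9 + 12.6 = 35.6.
Along x: (19677.8 + 12.6·x) / 35.6 = 644 (existing moment 5.0·399 + 1.3·592 + 2.9·995 + 6.9·978 + 6.9·1055 = 19677.8) ⇒ x = (22926.4 − 19677.8) / 12.6 ≈ 257.83.
Along y: (14730.1 + 12.6·y) / 35.6 = 420 (existing moment 5.0·673 + 1.3·177 + 2.9·511 + 6.9·780 + 6.9·619 = 14730.1) ⇒ y = (14952.0 − 14730.1) / 12.6 ≈ 17.61.

(258, 18)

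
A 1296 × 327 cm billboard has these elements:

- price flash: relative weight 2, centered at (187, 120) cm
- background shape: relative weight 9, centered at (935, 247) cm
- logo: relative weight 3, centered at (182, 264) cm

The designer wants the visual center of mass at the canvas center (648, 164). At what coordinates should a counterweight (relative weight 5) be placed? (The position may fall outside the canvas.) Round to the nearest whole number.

(595, -28)

New total weight: (2 + 9 + 3) + 5 = 19.
x: need Σw·x = 19·648 = 12312. Existing = 2·187 + 9·935 + 3·182 = 9335. Remainder 2977 / 5 ≈ 595.40.
y: need Σw·y = 19·164 = 3116. Existing = 2·120 + 9·247 + 3·264 = 3255. Remainder -139 / 5 ≈ -27.80.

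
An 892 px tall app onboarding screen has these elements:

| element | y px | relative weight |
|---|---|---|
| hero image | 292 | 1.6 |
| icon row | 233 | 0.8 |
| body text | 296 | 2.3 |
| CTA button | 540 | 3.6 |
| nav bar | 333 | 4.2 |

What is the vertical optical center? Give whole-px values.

Weights sum to 1.6 + 0.8 + 2.3 + 3.6 + 4.2 = 12.5.
y: (1.6·292 + 0.8·233 + 2.3·296 + 3.6·540 + 4.2·333) / 12.5 = 4677.0 / 12.5 ≈ 374.16

y ≈ 374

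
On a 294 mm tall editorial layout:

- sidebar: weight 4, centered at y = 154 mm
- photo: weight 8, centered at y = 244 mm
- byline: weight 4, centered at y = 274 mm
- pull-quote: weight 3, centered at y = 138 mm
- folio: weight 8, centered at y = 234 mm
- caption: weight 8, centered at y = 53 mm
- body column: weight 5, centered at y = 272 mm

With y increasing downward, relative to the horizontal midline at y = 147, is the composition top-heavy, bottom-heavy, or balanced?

bottom-heavy

Σw = 4 + 8 + 4 + 3 + 8 + 8 + 5 = 40.
y: (4·154 + 8·244 + 4·274 + 3·138 + 8·234 + 8·53 + 5·272) / 40 = 7734 / 40 ≈ 193.35
Since 193.3 is below (larger y than) 147, the composition reads bottom-heavy.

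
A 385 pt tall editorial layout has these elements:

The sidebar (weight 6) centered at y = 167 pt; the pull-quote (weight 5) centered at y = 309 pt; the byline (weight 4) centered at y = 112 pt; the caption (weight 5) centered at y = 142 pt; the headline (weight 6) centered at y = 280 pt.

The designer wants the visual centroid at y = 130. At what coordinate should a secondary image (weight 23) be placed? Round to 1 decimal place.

y ≈ 42.8

New total weight: (6 + 5 + 4 + 5 + 6) + 23 = 49.
y: target moment 49×130 = 6370; current 6·167 + 5·309 + 4·112 + 5·142 + 6·280 = 5385; the secondary image supplies 985, so y = 985/23 ≈ 42.83.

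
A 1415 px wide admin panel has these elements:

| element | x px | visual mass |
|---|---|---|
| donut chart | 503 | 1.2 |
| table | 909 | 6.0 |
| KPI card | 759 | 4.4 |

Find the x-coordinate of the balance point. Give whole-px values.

Σw = 1.2 + 6.0 + 4.4 = 11.6.
x-moment: 1.2·503 + 6.0·909 + 4.4·759 = 9397.2; centroid 9397.2/11.6 ≈ 810.10.

x ≈ 810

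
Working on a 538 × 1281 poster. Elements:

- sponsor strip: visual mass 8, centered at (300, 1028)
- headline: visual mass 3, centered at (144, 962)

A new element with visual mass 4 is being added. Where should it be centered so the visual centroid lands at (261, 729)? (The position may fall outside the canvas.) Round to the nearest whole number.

After adding the new element, total weight = 8 + 3 + 4 = 15.
Along x: (2832 + 4·x) / 15 = 261 (existing moment 8·300 + 3·144 = 2832) ⇒ x = (3915 − 2832) / 4 ≈ 270.75.
Along y: (11110 + 4·y) / 15 = 729 (existing moment 8·1028 + 3·962 = 11110) ⇒ y = (10935 − 11110) / 4 ≈ -43.75.

(271, -44)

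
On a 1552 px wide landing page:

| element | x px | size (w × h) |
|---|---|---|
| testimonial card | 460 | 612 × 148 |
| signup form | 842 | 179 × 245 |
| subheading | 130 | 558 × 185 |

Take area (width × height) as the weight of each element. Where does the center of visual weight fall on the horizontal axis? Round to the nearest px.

x ≈ 387

Taking area as weight: testimonial card 612·148 = 90576, signup form 179·245 = 43855, subheading 558·185 = 103230. Sum 237661.
x-moment: 90576·460 + 43855·842 + 103230·130 = 92010770; centroid 92010770/237661 ≈ 387.15.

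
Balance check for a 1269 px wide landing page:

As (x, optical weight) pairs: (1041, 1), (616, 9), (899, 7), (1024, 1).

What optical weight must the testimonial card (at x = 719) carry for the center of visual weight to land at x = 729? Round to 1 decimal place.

Existing Σw = 18 (1 + 9 + 7 + 1); existing moment 1·1041 + 9·616 + 7·899 + 1·1024 = 13902.
Set Σw·x/Σw = 729: (13902 + 719w) = 729·(18 + w).
Solving: w = (729·18 − 13902) / (719 − 729) = -780 / -10 ≈ 78.00.

w ≈ 78.0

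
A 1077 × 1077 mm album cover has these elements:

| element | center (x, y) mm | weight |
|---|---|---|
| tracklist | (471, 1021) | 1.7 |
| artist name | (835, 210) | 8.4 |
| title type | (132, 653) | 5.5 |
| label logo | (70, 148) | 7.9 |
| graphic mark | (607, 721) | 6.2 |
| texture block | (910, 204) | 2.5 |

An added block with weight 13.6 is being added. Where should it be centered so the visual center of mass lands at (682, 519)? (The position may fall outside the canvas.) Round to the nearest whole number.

New total weight: (1.7 + 8.4 + 5.5 + 7.9 + 6.2 + 2.5) + 13.6 = 45.8.
x: need Σw·x = 45.8·682 = 31235.6. Existing = 1.7·471 + 8.4·835 + 5.5·132 + 7.9·70 + 6.2·607 + 2.5·910 = 15132.1. Remainder 16103.5 / 13.6 ≈ 1184.08.
y: need Σw·y = 45.8·519 = 23770.2. Existing = 1.7·1021 + 8.4·210 + 5.5·653 + 7.9·148 + 6.2·721 + 2.5·204 = 13240.6. Remainder 10529.6 / 13.6 ≈ 774.24.

(1184, 774)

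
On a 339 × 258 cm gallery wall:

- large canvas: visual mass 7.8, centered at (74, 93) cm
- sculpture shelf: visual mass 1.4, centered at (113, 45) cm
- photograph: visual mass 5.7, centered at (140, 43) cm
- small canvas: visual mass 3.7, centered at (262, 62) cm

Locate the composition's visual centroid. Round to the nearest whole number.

(135, 68)

Total weight = 7.8 + 1.4 + 5.7 + 3.7 = 18.6.
x-moment: 7.8·74 + 1.4·113 + 5.7·140 + 3.7·262 = 2502.8; centroid 2502.8/18.6 ≈ 134.56.
y-moment: 7.8·93 + 1.4·45 + 5.7·43 + 3.7·62 = 1262.9; centroid 1262.9/18.6 ≈ 67.90.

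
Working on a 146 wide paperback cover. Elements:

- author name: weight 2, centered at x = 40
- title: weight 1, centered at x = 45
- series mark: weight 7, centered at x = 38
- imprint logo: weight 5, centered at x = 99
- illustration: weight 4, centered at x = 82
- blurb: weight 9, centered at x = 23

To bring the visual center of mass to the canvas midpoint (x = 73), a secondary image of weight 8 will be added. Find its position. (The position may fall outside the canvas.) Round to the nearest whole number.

With the secondary image, Σw becomes 2 + 1 + 7 + 5 + 4 + 9 + 8 = 36.
x: target moment 36×73 = 2628; current 2·40 + 1·45 + 7·38 + 5·99 + 4·82 + 9·23 = 1421; the secondary image supplies 1207, so x = 1207/8 ≈ 150.88.

x ≈ 151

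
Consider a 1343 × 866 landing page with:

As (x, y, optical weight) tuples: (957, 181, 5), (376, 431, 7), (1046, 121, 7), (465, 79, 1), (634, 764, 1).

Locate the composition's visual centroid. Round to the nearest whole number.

(754, 267)

Σw = 5 + 7 + 7 + 1 + 1 = 21.
Σw·x = 5·957 + 7·376 + 7·1046 + 1·465 + 1·634 = 15838, so x̄ = 15838/21 ≈ 754.19.
Σw·y = 5·181 + 7·431 + 7·121 + 1·79 + 1·764 = 5612, so ȳ = 5612/21 ≈ 267.24.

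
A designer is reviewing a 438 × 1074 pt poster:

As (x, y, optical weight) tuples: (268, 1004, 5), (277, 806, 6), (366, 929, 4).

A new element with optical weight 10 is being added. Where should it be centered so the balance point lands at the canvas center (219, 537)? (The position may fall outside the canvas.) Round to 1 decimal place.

After adding the new element, total weight = 5 + 6 + 4 + 10 = 25.
x: target moment 25×219 = 5475; current 5·268 + 6·277 + 4·366 = 4466; the new element supplies 1009, so x = 1009/10 ≈ 100.90.
y: target moment 25×537 = 13425; current 5·1004 + 6·806 + 4·929 = 13572; the new element supplies -147, so y = -147/10 ≈ -14.70.

(100.9, -14.7)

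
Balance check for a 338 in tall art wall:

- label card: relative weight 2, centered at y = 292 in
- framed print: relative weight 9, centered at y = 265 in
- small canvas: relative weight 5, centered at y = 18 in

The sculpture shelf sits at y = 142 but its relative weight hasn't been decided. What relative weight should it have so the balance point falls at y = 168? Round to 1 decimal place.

w ≈ 14.3

Fixed elements: Σw = 2 + 9 + 5 = 16, Σw·y = 2·292 + 9·265 + 5·18 = 3059.
Set Σw·y/Σw = 168: (3059 + 142w) = 168·(16 + w).
Solving: w = (168·16 − 3059) / (142 − 168) = -371 / -26 ≈ 14.27.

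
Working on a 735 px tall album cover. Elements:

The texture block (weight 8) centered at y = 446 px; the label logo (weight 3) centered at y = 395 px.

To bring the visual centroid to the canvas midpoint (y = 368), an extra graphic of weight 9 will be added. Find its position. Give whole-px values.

After adding the extra graphic, total weight = 8 + 3 + 9 = 20.
y: target moment 20×368 = 7360; current 8·446 + 3·395 = 4753; the extra graphic supplies 2607, so y = 2607/9 ≈ 289.67.

y ≈ 290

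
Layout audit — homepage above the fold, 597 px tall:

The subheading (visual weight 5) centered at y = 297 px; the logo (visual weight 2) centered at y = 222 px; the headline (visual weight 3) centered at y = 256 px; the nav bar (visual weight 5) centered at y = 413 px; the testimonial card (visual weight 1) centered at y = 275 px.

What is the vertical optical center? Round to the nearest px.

y ≈ 315

Total weight = 5 + 2 + 3 + 5 + 1 = 16.
Σw·y = 5·297 + 2·222 + 3·256 + 5·413 + 1·275 = 5037, so ȳ = 5037/16 ≈ 314.81.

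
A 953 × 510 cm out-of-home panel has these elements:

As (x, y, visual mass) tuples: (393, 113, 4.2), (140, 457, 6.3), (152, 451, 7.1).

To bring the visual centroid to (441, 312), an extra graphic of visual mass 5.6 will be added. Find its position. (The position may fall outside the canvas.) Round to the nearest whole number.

(1182, 122)

After adding the extra graphic, total weight = 4.2 + 6.3 + 7.1 + 5.6 = 23.2.
x: target moment 23.2×441 = 10231.2; current 4.2·393 + 6.3·140 + 7.1·152 = 3611.8; the extra graphic supplies 6619.4, so x = 6619.4/5.6 ≈ 1182.04.
y: target moment 23.2×312 = 7238.4; current 4.2·113 + 6.3·457 + 7.1·451 = 6555.8; the extra graphic supplies 682.6, so y = 682.6/5.6 ≈ 121.89.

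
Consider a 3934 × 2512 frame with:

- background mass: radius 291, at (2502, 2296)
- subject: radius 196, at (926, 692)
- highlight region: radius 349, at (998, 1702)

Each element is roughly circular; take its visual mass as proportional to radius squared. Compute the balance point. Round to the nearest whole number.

r² weights: background mass 291² = 84681, subject 196² = 38416, highlight region 349² = 121801. Total = 244898.
Σw·x = 84681·2502 + 38416·926 + 121801·998 = 369002476, so x̄ = 369002476/244898 ≈ 1506.76.
Σw·y = 84681·2296 + 38416·692 + 121801·1702 = 428316750, so ȳ = 428316750/244898 ≈ 1748.96.

(1507, 1749)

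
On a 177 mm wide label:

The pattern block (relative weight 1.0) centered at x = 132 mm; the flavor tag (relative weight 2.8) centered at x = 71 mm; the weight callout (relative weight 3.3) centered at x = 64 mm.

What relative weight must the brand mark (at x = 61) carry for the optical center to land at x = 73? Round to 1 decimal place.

w ≈ 2.0

Known weights sum to 1.0 + 2.8 + 3.3 = 7.1; their moment is 1.0·132 + 2.8·71 + 3.3·64 = 542.0.
For the centroid to hit 73: (542.0 + w·61) / (7.1 + w) = 73.
Solving: w = (73·7.1 − 542.0) / (61 − 73) = -23.7 / -12 ≈ 1.98.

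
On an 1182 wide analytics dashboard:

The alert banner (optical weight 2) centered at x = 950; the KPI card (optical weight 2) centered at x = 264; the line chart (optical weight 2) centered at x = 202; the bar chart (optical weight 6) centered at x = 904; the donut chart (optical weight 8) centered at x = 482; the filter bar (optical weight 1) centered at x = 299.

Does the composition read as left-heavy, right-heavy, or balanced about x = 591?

balanced

Total weight = 2 + 2 + 2 + 6 + 8 + 1 = 21.
Σw·x = 12411; x̄ = 12411/21 ≈ 591.00.
The centroid 591.00 matches the midline at 591, so the layout is balanced.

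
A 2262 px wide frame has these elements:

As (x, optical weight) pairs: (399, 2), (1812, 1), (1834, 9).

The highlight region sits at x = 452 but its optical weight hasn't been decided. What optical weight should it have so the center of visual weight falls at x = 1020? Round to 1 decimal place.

Known weights sum to 2 + 1 + 9 = 12; their moment is 2·399 + 1·1812 + 9·1834 = 19116.
Balance at x = 1020 requires (19116 + w·452) / (12 + w) = 1020.
Rearranging, w·(452 − 1020) = 1020·12 − 19116 = -6876, so w ≈ -6876/-568 = 12.11.

w ≈ 12.1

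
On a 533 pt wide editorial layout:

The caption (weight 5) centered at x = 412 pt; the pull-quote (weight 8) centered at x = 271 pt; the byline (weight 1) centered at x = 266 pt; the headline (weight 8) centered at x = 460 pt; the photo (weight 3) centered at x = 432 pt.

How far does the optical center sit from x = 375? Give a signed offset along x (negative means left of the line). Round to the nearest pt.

Weights sum to 5 + 8 + 1 + 8 + 3 = 25.
Σw·x = 5·412 + 8·271 + 1·266 + 8·460 + 3·432 = 9470, so x̄ = 9470/25 ≈ 378.80.
Against x = 375, that's 378.80 − 375 = 3.80.

≈ 4 pt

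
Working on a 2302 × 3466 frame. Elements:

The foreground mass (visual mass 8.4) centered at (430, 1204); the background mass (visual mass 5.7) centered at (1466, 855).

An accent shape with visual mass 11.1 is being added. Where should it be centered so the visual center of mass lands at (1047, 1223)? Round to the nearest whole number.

(1299, 1426)

After adding the accent shape, total weight = 8.4 + 5.7 + 11.1 = 25.2.
x: need Σw·x = 25.2·1047 = 26384.4. Existing = 8.4·430 + 5.7·1466 = 11968.2. Remainder 14416.2 / 11.1 ≈ 1298.76.
y: need Σw·y = 25.2·1223 = 30819.6. Existing = 8.4·1204 + 5.7·855 = 14987.1. Remainder 15832.5 / 11.1 ≈ 1426.35.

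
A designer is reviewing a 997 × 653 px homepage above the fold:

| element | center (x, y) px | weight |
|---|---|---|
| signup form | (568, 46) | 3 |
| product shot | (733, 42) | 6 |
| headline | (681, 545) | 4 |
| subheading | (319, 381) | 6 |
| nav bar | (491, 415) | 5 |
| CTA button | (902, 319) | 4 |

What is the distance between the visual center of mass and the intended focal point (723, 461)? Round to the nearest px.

≈ 208 px

Σw = 3 + 6 + 4 + 6 + 5 + 4 = 28.
x-moment: 3·568 + 6·733 + 4·681 + 6·319 + 5·491 + 4·902 = 16803; centroid 16803/28 ≈ 600.11.
y-moment: 3·46 + 6·42 + 4·545 + 6·381 + 5·415 + 4·319 = 8207; centroid 8207/28 ≈ 293.11.
Relative to (723, 461): Δ = (-122.89, -167.89); |Δ| = √(-122.89² + -167.89²) ≈ 208.06.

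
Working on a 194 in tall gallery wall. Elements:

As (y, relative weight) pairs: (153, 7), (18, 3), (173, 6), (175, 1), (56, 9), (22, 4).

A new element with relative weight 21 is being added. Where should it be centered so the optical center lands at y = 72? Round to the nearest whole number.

With the new element, Σw becomes 7 + 3 + 6 + 1 + 9 + 4 + 21 = 51.
y: need Σw·y = 51·72 = 3672. Existing = 7·153 + 3·18 + 6·173 + 1·175 + 9·56 + 4·22 = 2930. Remainder 742 / 21 ≈ 35.33.

y ≈ 35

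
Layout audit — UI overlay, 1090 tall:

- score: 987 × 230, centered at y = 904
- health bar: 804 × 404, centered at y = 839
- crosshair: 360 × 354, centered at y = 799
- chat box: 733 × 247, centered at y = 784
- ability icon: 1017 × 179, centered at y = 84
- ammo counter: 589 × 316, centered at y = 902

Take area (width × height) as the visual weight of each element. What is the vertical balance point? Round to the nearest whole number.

y ≈ 736

Areas → weights: score 987·230 = 227010, health bar 804·404 = 324816, crosshair 360·354 = 127440, chat box 733·247 = 181051, ability icon 1017·179 = 182043, ammo counter 589·316 = 186124; Σw = 1228484.
Σw·y = 904681668; ȳ = 904681668/1228484 ≈ 736.42.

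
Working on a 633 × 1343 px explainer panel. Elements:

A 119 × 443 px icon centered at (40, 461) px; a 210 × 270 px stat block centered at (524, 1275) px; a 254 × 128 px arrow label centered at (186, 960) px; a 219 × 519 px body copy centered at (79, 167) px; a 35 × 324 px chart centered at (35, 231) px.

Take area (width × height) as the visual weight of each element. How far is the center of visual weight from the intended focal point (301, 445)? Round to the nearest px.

Taking area as weight: icon 119·443 = 52717, stat block 210·270 = 56700, arrow label 254·128 = 32512, body copy 219·519 = 113661, chart 35·324 = 11340. Sum 266930.
Σw·x = 52717·40 + 56700·524 + 32512·186 + 113661·79 + 11340·35 = 47242831, so x̄ = 47242831/266930 ≈ 176.99.
Σw·y = 52717·461 + 56700·1275 + 32512·960 + 113661·167 + 11340·231 = 149407484, so ȳ = 149407484/266930 ≈ 559.73.
Offset from (301, 445): Δx ≈ -124.01, Δy ≈ 114.73; distance = √(Δx² + Δy²) ≈ 168.94.

≈ 169 px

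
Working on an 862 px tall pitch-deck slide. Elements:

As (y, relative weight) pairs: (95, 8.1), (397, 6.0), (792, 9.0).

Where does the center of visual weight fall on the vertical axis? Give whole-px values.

y ≈ 445

Σw = 8.1 + 6.0 + 9.0 = 23.1.
y-moment: 8.1·95 + 6.0·397 + 9.0·792 = 10279.5; centroid 10279.5/23.1 ≈ 445.00.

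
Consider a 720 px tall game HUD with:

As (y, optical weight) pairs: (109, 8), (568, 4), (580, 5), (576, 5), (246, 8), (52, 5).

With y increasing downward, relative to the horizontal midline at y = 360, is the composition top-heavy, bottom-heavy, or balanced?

top-heavy

Weights sum to 8 + 4 + 5 + 5 + 8 + 5 = 35.
y: (8·109 + 4·568 + 5·580 + 5·576 + 8·246 + 5·52) / 35 = 11152 / 35 ≈ 318.63
318.6 lies above (smaller y than) the midline 360, so the layout is top-heavy.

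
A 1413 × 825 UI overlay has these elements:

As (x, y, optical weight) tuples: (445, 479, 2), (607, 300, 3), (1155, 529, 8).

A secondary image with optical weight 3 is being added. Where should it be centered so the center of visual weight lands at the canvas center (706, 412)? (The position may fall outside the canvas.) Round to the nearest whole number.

(-218, 167)

After adding the secondary image, total weight = 2 + 3 + 8 + 3 = 16.
x: target moment 16×706 = 11296; current 2·445 + 3·607 + 8·1155 = 11951; the secondary image supplies -655, so x = -655/3 ≈ -218.33.
y: target moment 16×412 = 6592; current 2·479 + 3·300 + 8·529 = 6090; the secondary image supplies 502, so y = 502/3 ≈ 167.33.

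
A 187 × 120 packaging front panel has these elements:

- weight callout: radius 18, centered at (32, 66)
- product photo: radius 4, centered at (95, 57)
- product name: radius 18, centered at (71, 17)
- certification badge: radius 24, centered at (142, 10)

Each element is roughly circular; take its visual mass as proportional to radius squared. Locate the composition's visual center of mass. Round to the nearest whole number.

(94, 27)

Weights ∝ r²: weight callout 18² = 324, product photo 4² = 16, product name 18² = 324, certification badge 24² = 576; Σw = 1240.
x: (324·32 + 16·95 + 324·71 + 576·142) / 1240 = 116684 / 1240 ≈ 94.10
y: (324·66 + 16·57 + 324·17 + 576·10) / 1240 = 33564 / 1240 ≈ 27.07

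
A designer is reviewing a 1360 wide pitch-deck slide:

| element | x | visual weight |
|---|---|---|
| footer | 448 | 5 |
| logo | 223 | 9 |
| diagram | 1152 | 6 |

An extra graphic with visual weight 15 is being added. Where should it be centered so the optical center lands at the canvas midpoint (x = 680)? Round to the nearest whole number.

x ≈ 843

New total weight: (5 + 9 + 6) + 15 = 35.
x: need Σw·x = 35·680 = 23800. Existing = 5·448 + 9·223 + 6·1152 = 11159. Remainder 12641 / 15 ≈ 842.73.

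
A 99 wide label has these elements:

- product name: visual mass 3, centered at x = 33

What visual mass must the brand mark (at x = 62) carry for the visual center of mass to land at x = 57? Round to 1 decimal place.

Known: weight 3 with moment 3·33 = 99.
Balance at x = 57 requires (99 + w·62) / (3 + w) = 57.
So w = (57·3 − 99)/(62 − 57) = 72/5 ≈ 14.40.

w ≈ 14.4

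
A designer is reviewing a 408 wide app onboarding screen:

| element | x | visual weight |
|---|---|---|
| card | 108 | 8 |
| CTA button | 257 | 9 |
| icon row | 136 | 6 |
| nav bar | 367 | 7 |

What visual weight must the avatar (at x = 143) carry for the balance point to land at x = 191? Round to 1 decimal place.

w ≈ 17.3

Known weights sum to 8 + 9 + 6 + 7 = 30; their moment is 8·108 + 9·257 + 6·136 + 7·367 = 6562.
For the centroid to hit 191: (6562 + w·143) / (30 + w) = 191.
Rearranging, w·(143 − 191) = 191·30 − 6562 = -832, so w ≈ -832/-48 = 17.33.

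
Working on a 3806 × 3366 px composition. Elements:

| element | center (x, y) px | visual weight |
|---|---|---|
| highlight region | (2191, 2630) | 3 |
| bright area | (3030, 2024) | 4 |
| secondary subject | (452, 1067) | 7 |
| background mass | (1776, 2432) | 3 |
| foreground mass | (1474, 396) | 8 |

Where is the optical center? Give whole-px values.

Σw = 3 + 4 + 7 + 3 + 8 = 25.
x-moment: 3·2191 + 4·3030 + 7·452 + 3·1776 + 8·1474 = 38977; centroid 38977/25 ≈ 1559.08.
y-moment: 3·2630 + 4·2024 + 7·1067 + 3·2432 + 8·396 = 33919; centroid 33919/25 ≈ 1356.76.

(1559, 1357)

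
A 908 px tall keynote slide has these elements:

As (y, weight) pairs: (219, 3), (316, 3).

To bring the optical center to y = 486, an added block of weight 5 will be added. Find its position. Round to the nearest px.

y ≈ 748

New total weight: (3 + 3) + 5 = 11.
y: need Σw·y = 11·486 = 5346. Existing = 3·219 + 3·316 = 1605. Remainder 3741 / 5 ≈ 748.20.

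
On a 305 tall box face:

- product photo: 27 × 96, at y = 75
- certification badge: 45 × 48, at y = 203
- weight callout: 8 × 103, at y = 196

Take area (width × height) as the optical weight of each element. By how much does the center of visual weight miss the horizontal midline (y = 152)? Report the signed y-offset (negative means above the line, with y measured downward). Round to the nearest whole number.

≈ -10

Taking area as weight: product photo 27·96 = 2592, certification badge 45·48 = 2160, weight callout 8·103 = 824. Sum 5576.
y-moment: 2592·75 + 2160·203 + 824·196 = 794384; centroid 794384/5576 ≈ 142.46.
Against y = 152, that's 142.46 − 152 = -9.54.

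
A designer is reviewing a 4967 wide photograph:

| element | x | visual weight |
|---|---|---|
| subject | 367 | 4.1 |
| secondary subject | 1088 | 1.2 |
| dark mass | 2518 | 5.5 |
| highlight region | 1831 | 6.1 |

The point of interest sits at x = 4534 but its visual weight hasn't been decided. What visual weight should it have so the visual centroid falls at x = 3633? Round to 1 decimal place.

Existing Σw = 16.9 (4.1 + 1.2 + 5.5 + 6.1); existing moment 4.1·367 + 1.2·1088 + 5.5·2518 + 6.1·1831 = 27828.4.
For the centroid to hit 3633: (27828.4 + w·4534) / (16.9 + w) = 3633.
Rearranging, w·(4534 − 3633) = 3633·16.9 − 27828.4 = 33569.3, so w ≈ 33569.3/901 = 37.26.

w ≈ 37.3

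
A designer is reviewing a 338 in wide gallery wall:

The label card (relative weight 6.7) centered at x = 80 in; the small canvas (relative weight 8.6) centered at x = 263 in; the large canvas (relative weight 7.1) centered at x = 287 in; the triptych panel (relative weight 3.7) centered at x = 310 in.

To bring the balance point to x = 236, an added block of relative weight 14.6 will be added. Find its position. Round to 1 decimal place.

New total weight: (6.7 + 8.6 + 7.1 + 3.7) + 14.6 = 40.7.
Along x: (5982.5 + 14.6·x) / 40.7 = 236 (existing moment 6.7·80 + 8.6·263 + 7.1·287 + 3.7·310 = 5982.5) ⇒ x = (9605.2 − 5982.5) / 14.6 ≈ 248.13.

x ≈ 248.1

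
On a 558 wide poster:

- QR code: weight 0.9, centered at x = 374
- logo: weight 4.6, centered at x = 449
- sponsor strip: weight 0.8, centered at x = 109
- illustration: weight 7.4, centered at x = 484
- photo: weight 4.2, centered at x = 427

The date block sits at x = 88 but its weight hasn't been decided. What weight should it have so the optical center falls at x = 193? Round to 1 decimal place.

w ≈ 42.0

Known weights sum to 0.9 + 4.6 + 0.8 + 7.4 + 4.2 = 17.9; their moment is 0.9·374 + 4.6·449 + 0.8·109 + 7.4·484 + 4.2·427 = 7864.2.
For the centroid to hit 193: (7864.2 + w·88) / (17.9 + w) = 193.
So w = (193·17.9 − 7864.2)/(88 − 193) = -4409.5/-105 ≈ 42.00.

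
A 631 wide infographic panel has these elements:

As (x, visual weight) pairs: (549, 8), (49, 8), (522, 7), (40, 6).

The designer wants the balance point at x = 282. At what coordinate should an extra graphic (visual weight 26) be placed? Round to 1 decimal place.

With the extra graphic, Σw becomes 8 + 8 + 7 + 6 + 26 = 55.
Along x: (8678 + 26·x) / 55 = 282 (existing moment 8·549 + 8·49 + 7·522 + 6·40 = 8678) ⇒ x = (15510 − 8678) / 26 ≈ 262.77.

x ≈ 262.8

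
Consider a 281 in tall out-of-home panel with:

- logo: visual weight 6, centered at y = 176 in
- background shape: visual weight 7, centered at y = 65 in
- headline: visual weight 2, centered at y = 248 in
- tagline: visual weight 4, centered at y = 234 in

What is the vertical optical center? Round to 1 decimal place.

y ≈ 154.9

Σw = 6 + 7 + 2 + 4 = 19.
y: (6·176 + 7·65 + 2·248 + 4·234) / 19 = 2943 / 19 ≈ 154.89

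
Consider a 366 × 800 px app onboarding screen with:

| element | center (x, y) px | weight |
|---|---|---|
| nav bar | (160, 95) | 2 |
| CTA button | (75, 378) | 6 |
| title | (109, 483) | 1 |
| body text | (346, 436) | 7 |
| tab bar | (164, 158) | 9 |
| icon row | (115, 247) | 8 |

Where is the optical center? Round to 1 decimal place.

Σw = 2 + 6 + 1 + 7 + 9 + 8 = 33.
Σw·x = 5697; x̄ = 5697/33 ≈ 172.64.
y: moment 9391 / weight 33 ≈ 284.58

(172.6, 284.6)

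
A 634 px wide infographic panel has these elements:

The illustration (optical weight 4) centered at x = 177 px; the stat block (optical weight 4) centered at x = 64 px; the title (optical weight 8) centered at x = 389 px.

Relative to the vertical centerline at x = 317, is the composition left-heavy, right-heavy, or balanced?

Weights sum to 4 + 4 + 8 = 16.
x-moment: 4·177 + 4·64 + 8·389 = 4076; centroid 4076/16 ≈ 254.75.
254.8 vs midline 317 → left-heavy.

left-heavy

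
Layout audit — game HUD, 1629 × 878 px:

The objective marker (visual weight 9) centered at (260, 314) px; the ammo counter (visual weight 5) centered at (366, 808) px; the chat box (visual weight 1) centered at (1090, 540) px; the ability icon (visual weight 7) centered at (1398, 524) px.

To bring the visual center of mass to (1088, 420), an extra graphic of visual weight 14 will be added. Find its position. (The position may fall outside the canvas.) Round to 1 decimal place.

(1723.0, 289.0)

New total weight: (9 + 5 + 1 + 7) + 14 = 36.
x: need Σw·x = 36·1088 = 39168. Existing = 9·260 + 5·366 + 1·1090 + 7·1398 = 15046. Remainder 24122 / 14 ≈ 1723.00.
y: need Σw·y = 36·420 = 15120. Existing = 9·314 + 5·808 + 1·540 + 7·524 = 11074. Remainder 4046 / 14 ≈ 289.00.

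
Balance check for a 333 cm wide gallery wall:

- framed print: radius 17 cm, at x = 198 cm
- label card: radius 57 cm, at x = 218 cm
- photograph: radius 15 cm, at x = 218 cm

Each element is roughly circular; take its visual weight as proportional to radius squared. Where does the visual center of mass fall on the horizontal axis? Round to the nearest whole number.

r² weights: framed print 17² = 289, label card 57² = 3249, photograph 15² = 225. Total = 3763.
x-moment: 289·198 + 3249·218 + 225·218 = 814554; centroid 814554/3763 ≈ 216.46.

x ≈ 216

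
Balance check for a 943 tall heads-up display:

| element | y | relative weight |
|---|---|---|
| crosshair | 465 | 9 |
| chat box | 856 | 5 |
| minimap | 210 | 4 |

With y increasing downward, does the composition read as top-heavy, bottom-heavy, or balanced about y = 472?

Total weight = 9 + 5 + 4 = 18.
Σw·y = 9·465 + 5·856 + 4·210 = 9305, so ȳ = 9305/18 ≈ 516.94.
516.9 vs midline 472 → bottom-heavy.

bottom-heavy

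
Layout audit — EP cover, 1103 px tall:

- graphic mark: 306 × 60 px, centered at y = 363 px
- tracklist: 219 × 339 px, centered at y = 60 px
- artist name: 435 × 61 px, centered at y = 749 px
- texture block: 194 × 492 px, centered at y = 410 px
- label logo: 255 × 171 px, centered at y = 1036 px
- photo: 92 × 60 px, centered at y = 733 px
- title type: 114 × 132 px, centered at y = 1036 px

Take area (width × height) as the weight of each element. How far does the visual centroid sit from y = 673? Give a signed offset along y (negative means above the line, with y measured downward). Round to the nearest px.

Areas: graphic mark 306·60 = 18360, tracklist 219·339 = 74241, artist name 435·61 = 26535, texture block 194·492 = 95448, label logo 255·171 = 43605, photo 92·60 = 5520, title type 114·132 = 15048. Total weight = 278757.
y: moment 134938203 / weight 278757 ≈ 484.07
Offset from y = 673: 484.07 − 673 ≈ -188.93.

≈ -189 px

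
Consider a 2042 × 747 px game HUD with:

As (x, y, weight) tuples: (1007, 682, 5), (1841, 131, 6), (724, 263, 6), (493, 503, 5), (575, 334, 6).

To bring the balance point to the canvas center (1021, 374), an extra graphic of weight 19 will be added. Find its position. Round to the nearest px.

After adding the extra graphic, total weight = 5 + 6 + 6 + 5 + 6 + 19 = 47.
x: need Σw·x = 47·1021 = 47987. Existing = 5·1007 + 6·1841 + 6·724 + 5·493 + 6·575 = 26340. Remainder 21647 / 19 ≈ 1139.32.
y: need Σw·y = 47·374 = 17578. Existing = 5·682 + 6·131 + 6·263 + 5·503 + 6·334 = 10293. Remainder 7285 / 19 ≈ 383.42.

(1139, 383)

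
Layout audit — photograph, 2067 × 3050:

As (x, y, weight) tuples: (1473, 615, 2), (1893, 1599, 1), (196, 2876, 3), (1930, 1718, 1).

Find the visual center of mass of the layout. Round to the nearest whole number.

Weights sum to 2 + 1 + 3 + 1 = 7.
x-moment: 2·1473 + 1·1893 + 3·196 + 1·1930 = 7357; centroid 7357/7 ≈ 1051.00.
y-moment: 2·615 + 1·1599 + 3·2876 + 1·1718 = 13175; centroid 13175/7 ≈ 1882.14.

(1051, 1882)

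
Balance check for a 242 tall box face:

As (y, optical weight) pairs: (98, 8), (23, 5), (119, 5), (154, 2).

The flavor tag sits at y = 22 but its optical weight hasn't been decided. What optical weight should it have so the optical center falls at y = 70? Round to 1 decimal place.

w ≈ 8.4

Existing Σw = 20 (8 + 5 + 5 + 2); existing moment 8·98 + 5·23 + 5·119 + 2·154 = 1802.
Set Σw·y/Σw = 70: (1802 + 22w) = 70·(20 + w).
Solving: w = (70·20 − 1802) / (22 − 70) = -402 / -48 ≈ 8.37.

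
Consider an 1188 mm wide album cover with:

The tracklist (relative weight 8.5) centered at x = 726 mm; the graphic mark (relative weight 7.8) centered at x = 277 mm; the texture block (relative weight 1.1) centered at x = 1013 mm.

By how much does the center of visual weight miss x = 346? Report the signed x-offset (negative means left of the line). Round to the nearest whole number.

Total weight = 8.5 + 7.8 + 1.1 = 17.4.
x: (8.5·726 + 7.8·277 + 1.1·1013) / 17.4 = 9445.9 / 17.4 ≈ 542.87
Against x = 346, that's 542.87 − 346 = 196.87.

≈ 197 mm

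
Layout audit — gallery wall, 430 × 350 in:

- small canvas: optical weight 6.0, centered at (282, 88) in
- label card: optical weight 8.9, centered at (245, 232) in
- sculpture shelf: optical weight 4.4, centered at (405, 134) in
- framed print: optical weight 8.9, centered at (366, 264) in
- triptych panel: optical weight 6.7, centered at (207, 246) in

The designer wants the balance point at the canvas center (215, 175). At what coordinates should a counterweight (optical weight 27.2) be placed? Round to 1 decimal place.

(112.2, 135.6)

With the counterweight, Σw becomes 6.0 + 8.9 + 4.4 + 8.9 + 6.7 + 27.2 = 62.1.
x: target moment 62.1×215 = 13351.5; current 6.0·282 + 8.9·245 + 4.4·405 + 8.9·366 + 6.7·207 = 10298.8; the counterweight supplies 3052.7, so x = 3052.7/27.2 ≈ 112.23.
y: target moment 62.1×175 = 10867.5; current 6.0·88 + 8.9·232 + 4.4·134 + 8.9·264 + 6.7·246 = 7180.2; the counterweight supplies 3687.3, so y = 3687.3/27.2 ≈ 135.56.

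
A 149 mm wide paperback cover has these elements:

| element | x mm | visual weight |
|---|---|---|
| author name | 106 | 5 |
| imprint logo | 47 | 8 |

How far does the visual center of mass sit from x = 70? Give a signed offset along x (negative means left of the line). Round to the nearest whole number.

Total weight = 5 + 8 = 13.
x: (5·106 + 8·47) / 13 = 906 / 13 ≈ 69.69
Difference: 69.69 − 70 ≈ -0.31.

≈ 0 mm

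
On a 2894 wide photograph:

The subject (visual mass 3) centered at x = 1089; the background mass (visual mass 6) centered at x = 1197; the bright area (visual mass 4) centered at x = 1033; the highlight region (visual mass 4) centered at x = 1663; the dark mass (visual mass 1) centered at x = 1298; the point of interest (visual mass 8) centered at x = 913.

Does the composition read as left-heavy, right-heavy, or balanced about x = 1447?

left-heavy

Weights sum to 3 + 6 + 4 + 4 + 1 + 8 = 26.
x: (3·1089 + 6·1197 + 4·1033 + 4·1663 + 1·1298 + 8·913) / 26 = 29835 / 26 ≈ 1147.50
1147.5 vs midline 1447 → left-heavy.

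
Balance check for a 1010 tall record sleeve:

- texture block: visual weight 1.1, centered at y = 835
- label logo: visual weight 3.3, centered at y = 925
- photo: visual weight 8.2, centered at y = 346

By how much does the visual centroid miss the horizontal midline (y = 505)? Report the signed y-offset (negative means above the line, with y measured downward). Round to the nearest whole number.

≈ 35

Total weight = 1.1 + 3.3 + 8.2 = 12.6.
Σw·y = 1.1·835 + 3.3·925 + 8.2·346 = 6808.2, so ȳ = 6808.2/12.6 ≈ 540.33.
Difference: 540.33 − 505 ≈ 35.33.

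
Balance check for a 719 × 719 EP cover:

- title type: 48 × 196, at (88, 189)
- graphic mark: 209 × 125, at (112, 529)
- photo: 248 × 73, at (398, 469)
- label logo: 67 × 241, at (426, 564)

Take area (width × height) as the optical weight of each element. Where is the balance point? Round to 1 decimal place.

Taking area as weight: title type 48·196 = 9408, graphic mark 209·125 = 26125, photo 248·73 = 18104, label logo 67·241 = 16147. Sum 69784.
x-moment: 9408·88 + 26125·112 + 18104·398 + 16147·426 = 17837918; centroid 17837918/69784 ≈ 255.62.
y-moment: 9408·189 + 26125·529 + 18104·469 + 16147·564 = 33195921; centroid 33195921/69784 ≈ 475.70.

(255.6, 475.7)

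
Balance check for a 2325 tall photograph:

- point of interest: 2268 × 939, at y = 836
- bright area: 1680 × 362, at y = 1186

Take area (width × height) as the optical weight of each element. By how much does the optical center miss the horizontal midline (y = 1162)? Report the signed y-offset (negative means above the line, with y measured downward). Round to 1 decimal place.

≈ -248.3

Areas → weights: point of interest 2268·939 = 2129652, bright area 1680·362 = 608160; Σw = 2737812.
y: (2129652·836 + 608160·1186) / 2737812 = 2501666832 / 2737812 ≈ 913.75
Against y = 1162, that's 913.75 − 1162 = -248.25.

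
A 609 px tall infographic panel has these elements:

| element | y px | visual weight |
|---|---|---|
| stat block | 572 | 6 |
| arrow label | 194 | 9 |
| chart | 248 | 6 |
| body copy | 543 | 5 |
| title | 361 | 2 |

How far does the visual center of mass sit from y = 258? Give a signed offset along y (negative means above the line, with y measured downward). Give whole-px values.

Weights sum to 6 + 9 + 6 + 5 + 2 = 28.
Σw·y = 6·572 + 9·194 + 6·248 + 5·543 + 2·361 = 10103, so ȳ = 10103/28 ≈ 360.82.
Difference: 360.82 − 258 ≈ 102.82.

≈ 103 px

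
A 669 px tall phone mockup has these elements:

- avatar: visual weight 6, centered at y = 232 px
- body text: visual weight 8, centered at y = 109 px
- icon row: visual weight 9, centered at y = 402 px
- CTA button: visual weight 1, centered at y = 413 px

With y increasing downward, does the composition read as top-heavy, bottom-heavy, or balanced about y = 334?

Total weight = 6 + 8 + 9 + 1 = 24.
Σw·y = 6·232 + 8·109 + 9·402 + 1·413 = 6295, so ȳ = 6295/24 ≈ 262.29.
262.3 lies above (smaller y than) the midline 334, so the layout is top-heavy.

top-heavy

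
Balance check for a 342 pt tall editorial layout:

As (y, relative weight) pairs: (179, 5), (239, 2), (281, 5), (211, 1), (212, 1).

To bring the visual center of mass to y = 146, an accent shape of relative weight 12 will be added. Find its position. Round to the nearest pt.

y ≈ 50

With the accent shape, Σw becomes 5 + 2 + 5 + 1 + 1 + 12 = 26.
Along y: (3201 + 12·y) / 26 = 146 (existing moment 5·179 + 2·239 + 5·281 + 1·211 + 1·212 = 3201) ⇒ y = (3796 − 3201) / 12 ≈ 49.58.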